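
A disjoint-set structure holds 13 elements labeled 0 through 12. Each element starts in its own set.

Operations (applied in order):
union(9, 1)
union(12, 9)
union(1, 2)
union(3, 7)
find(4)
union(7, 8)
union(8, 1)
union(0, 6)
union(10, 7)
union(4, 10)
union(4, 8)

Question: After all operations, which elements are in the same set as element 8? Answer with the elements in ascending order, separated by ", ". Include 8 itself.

Answer: 1, 2, 3, 4, 7, 8, 9, 10, 12

Derivation:
Step 1: union(9, 1) -> merged; set of 9 now {1, 9}
Step 2: union(12, 9) -> merged; set of 12 now {1, 9, 12}
Step 3: union(1, 2) -> merged; set of 1 now {1, 2, 9, 12}
Step 4: union(3, 7) -> merged; set of 3 now {3, 7}
Step 5: find(4) -> no change; set of 4 is {4}
Step 6: union(7, 8) -> merged; set of 7 now {3, 7, 8}
Step 7: union(8, 1) -> merged; set of 8 now {1, 2, 3, 7, 8, 9, 12}
Step 8: union(0, 6) -> merged; set of 0 now {0, 6}
Step 9: union(10, 7) -> merged; set of 10 now {1, 2, 3, 7, 8, 9, 10, 12}
Step 10: union(4, 10) -> merged; set of 4 now {1, 2, 3, 4, 7, 8, 9, 10, 12}
Step 11: union(4, 8) -> already same set; set of 4 now {1, 2, 3, 4, 7, 8, 9, 10, 12}
Component of 8: {1, 2, 3, 4, 7, 8, 9, 10, 12}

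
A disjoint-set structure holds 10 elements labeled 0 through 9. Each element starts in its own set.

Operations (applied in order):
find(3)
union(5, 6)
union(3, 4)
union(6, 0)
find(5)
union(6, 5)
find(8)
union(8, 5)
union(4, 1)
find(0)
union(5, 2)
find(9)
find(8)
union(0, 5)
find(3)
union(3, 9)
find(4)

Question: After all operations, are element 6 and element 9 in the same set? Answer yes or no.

Step 1: find(3) -> no change; set of 3 is {3}
Step 2: union(5, 6) -> merged; set of 5 now {5, 6}
Step 3: union(3, 4) -> merged; set of 3 now {3, 4}
Step 4: union(6, 0) -> merged; set of 6 now {0, 5, 6}
Step 5: find(5) -> no change; set of 5 is {0, 5, 6}
Step 6: union(6, 5) -> already same set; set of 6 now {0, 5, 6}
Step 7: find(8) -> no change; set of 8 is {8}
Step 8: union(8, 5) -> merged; set of 8 now {0, 5, 6, 8}
Step 9: union(4, 1) -> merged; set of 4 now {1, 3, 4}
Step 10: find(0) -> no change; set of 0 is {0, 5, 6, 8}
Step 11: union(5, 2) -> merged; set of 5 now {0, 2, 5, 6, 8}
Step 12: find(9) -> no change; set of 9 is {9}
Step 13: find(8) -> no change; set of 8 is {0, 2, 5, 6, 8}
Step 14: union(0, 5) -> already same set; set of 0 now {0, 2, 5, 6, 8}
Step 15: find(3) -> no change; set of 3 is {1, 3, 4}
Step 16: union(3, 9) -> merged; set of 3 now {1, 3, 4, 9}
Step 17: find(4) -> no change; set of 4 is {1, 3, 4, 9}
Set of 6: {0, 2, 5, 6, 8}; 9 is not a member.

Answer: no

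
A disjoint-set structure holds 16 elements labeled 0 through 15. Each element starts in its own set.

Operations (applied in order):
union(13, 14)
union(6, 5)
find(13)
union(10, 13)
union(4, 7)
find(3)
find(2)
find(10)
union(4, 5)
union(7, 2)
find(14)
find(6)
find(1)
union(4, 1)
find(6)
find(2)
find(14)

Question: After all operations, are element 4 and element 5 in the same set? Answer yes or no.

Answer: yes

Derivation:
Step 1: union(13, 14) -> merged; set of 13 now {13, 14}
Step 2: union(6, 5) -> merged; set of 6 now {5, 6}
Step 3: find(13) -> no change; set of 13 is {13, 14}
Step 4: union(10, 13) -> merged; set of 10 now {10, 13, 14}
Step 5: union(4, 7) -> merged; set of 4 now {4, 7}
Step 6: find(3) -> no change; set of 3 is {3}
Step 7: find(2) -> no change; set of 2 is {2}
Step 8: find(10) -> no change; set of 10 is {10, 13, 14}
Step 9: union(4, 5) -> merged; set of 4 now {4, 5, 6, 7}
Step 10: union(7, 2) -> merged; set of 7 now {2, 4, 5, 6, 7}
Step 11: find(14) -> no change; set of 14 is {10, 13, 14}
Step 12: find(6) -> no change; set of 6 is {2, 4, 5, 6, 7}
Step 13: find(1) -> no change; set of 1 is {1}
Step 14: union(4, 1) -> merged; set of 4 now {1, 2, 4, 5, 6, 7}
Step 15: find(6) -> no change; set of 6 is {1, 2, 4, 5, 6, 7}
Step 16: find(2) -> no change; set of 2 is {1, 2, 4, 5, 6, 7}
Step 17: find(14) -> no change; set of 14 is {10, 13, 14}
Set of 4: {1, 2, 4, 5, 6, 7}; 5 is a member.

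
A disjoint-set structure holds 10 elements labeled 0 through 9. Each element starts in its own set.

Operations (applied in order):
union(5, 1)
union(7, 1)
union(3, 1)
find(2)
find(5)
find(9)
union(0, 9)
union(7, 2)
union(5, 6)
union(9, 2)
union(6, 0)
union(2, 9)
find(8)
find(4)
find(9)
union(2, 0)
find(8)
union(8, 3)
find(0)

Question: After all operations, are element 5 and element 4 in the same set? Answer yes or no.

Step 1: union(5, 1) -> merged; set of 5 now {1, 5}
Step 2: union(7, 1) -> merged; set of 7 now {1, 5, 7}
Step 3: union(3, 1) -> merged; set of 3 now {1, 3, 5, 7}
Step 4: find(2) -> no change; set of 2 is {2}
Step 5: find(5) -> no change; set of 5 is {1, 3, 5, 7}
Step 6: find(9) -> no change; set of 9 is {9}
Step 7: union(0, 9) -> merged; set of 0 now {0, 9}
Step 8: union(7, 2) -> merged; set of 7 now {1, 2, 3, 5, 7}
Step 9: union(5, 6) -> merged; set of 5 now {1, 2, 3, 5, 6, 7}
Step 10: union(9, 2) -> merged; set of 9 now {0, 1, 2, 3, 5, 6, 7, 9}
Step 11: union(6, 0) -> already same set; set of 6 now {0, 1, 2, 3, 5, 6, 7, 9}
Step 12: union(2, 9) -> already same set; set of 2 now {0, 1, 2, 3, 5, 6, 7, 9}
Step 13: find(8) -> no change; set of 8 is {8}
Step 14: find(4) -> no change; set of 4 is {4}
Step 15: find(9) -> no change; set of 9 is {0, 1, 2, 3, 5, 6, 7, 9}
Step 16: union(2, 0) -> already same set; set of 2 now {0, 1, 2, 3, 5, 6, 7, 9}
Step 17: find(8) -> no change; set of 8 is {8}
Step 18: union(8, 3) -> merged; set of 8 now {0, 1, 2, 3, 5, 6, 7, 8, 9}
Step 19: find(0) -> no change; set of 0 is {0, 1, 2, 3, 5, 6, 7, 8, 9}
Set of 5: {0, 1, 2, 3, 5, 6, 7, 8, 9}; 4 is not a member.

Answer: no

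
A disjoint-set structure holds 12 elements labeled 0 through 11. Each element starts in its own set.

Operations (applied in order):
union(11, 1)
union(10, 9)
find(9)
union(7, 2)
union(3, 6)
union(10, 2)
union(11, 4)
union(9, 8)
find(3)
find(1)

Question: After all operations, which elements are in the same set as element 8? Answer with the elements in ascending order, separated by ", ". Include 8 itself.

Step 1: union(11, 1) -> merged; set of 11 now {1, 11}
Step 2: union(10, 9) -> merged; set of 10 now {9, 10}
Step 3: find(9) -> no change; set of 9 is {9, 10}
Step 4: union(7, 2) -> merged; set of 7 now {2, 7}
Step 5: union(3, 6) -> merged; set of 3 now {3, 6}
Step 6: union(10, 2) -> merged; set of 10 now {2, 7, 9, 10}
Step 7: union(11, 4) -> merged; set of 11 now {1, 4, 11}
Step 8: union(9, 8) -> merged; set of 9 now {2, 7, 8, 9, 10}
Step 9: find(3) -> no change; set of 3 is {3, 6}
Step 10: find(1) -> no change; set of 1 is {1, 4, 11}
Component of 8: {2, 7, 8, 9, 10}

Answer: 2, 7, 8, 9, 10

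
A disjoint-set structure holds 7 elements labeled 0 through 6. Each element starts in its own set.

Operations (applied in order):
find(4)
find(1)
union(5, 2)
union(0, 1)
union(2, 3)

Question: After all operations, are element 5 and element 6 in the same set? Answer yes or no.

Step 1: find(4) -> no change; set of 4 is {4}
Step 2: find(1) -> no change; set of 1 is {1}
Step 3: union(5, 2) -> merged; set of 5 now {2, 5}
Step 4: union(0, 1) -> merged; set of 0 now {0, 1}
Step 5: union(2, 3) -> merged; set of 2 now {2, 3, 5}
Set of 5: {2, 3, 5}; 6 is not a member.

Answer: no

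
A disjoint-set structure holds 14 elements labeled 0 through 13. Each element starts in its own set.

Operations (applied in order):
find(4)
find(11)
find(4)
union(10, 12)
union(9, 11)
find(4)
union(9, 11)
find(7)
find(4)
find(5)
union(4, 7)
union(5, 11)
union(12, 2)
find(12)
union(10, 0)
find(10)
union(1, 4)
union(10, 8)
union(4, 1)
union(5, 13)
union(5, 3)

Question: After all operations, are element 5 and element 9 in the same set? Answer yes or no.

Step 1: find(4) -> no change; set of 4 is {4}
Step 2: find(11) -> no change; set of 11 is {11}
Step 3: find(4) -> no change; set of 4 is {4}
Step 4: union(10, 12) -> merged; set of 10 now {10, 12}
Step 5: union(9, 11) -> merged; set of 9 now {9, 11}
Step 6: find(4) -> no change; set of 4 is {4}
Step 7: union(9, 11) -> already same set; set of 9 now {9, 11}
Step 8: find(7) -> no change; set of 7 is {7}
Step 9: find(4) -> no change; set of 4 is {4}
Step 10: find(5) -> no change; set of 5 is {5}
Step 11: union(4, 7) -> merged; set of 4 now {4, 7}
Step 12: union(5, 11) -> merged; set of 5 now {5, 9, 11}
Step 13: union(12, 2) -> merged; set of 12 now {2, 10, 12}
Step 14: find(12) -> no change; set of 12 is {2, 10, 12}
Step 15: union(10, 0) -> merged; set of 10 now {0, 2, 10, 12}
Step 16: find(10) -> no change; set of 10 is {0, 2, 10, 12}
Step 17: union(1, 4) -> merged; set of 1 now {1, 4, 7}
Step 18: union(10, 8) -> merged; set of 10 now {0, 2, 8, 10, 12}
Step 19: union(4, 1) -> already same set; set of 4 now {1, 4, 7}
Step 20: union(5, 13) -> merged; set of 5 now {5, 9, 11, 13}
Step 21: union(5, 3) -> merged; set of 5 now {3, 5, 9, 11, 13}
Set of 5: {3, 5, 9, 11, 13}; 9 is a member.

Answer: yes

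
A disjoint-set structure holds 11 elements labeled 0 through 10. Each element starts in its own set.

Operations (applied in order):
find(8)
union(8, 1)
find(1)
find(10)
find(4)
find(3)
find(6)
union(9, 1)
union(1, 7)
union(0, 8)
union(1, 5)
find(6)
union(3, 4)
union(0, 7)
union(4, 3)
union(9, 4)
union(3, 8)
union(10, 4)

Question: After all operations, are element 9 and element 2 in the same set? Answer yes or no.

Answer: no

Derivation:
Step 1: find(8) -> no change; set of 8 is {8}
Step 2: union(8, 1) -> merged; set of 8 now {1, 8}
Step 3: find(1) -> no change; set of 1 is {1, 8}
Step 4: find(10) -> no change; set of 10 is {10}
Step 5: find(4) -> no change; set of 4 is {4}
Step 6: find(3) -> no change; set of 3 is {3}
Step 7: find(6) -> no change; set of 6 is {6}
Step 8: union(9, 1) -> merged; set of 9 now {1, 8, 9}
Step 9: union(1, 7) -> merged; set of 1 now {1, 7, 8, 9}
Step 10: union(0, 8) -> merged; set of 0 now {0, 1, 7, 8, 9}
Step 11: union(1, 5) -> merged; set of 1 now {0, 1, 5, 7, 8, 9}
Step 12: find(6) -> no change; set of 6 is {6}
Step 13: union(3, 4) -> merged; set of 3 now {3, 4}
Step 14: union(0, 7) -> already same set; set of 0 now {0, 1, 5, 7, 8, 9}
Step 15: union(4, 3) -> already same set; set of 4 now {3, 4}
Step 16: union(9, 4) -> merged; set of 9 now {0, 1, 3, 4, 5, 7, 8, 9}
Step 17: union(3, 8) -> already same set; set of 3 now {0, 1, 3, 4, 5, 7, 8, 9}
Step 18: union(10, 4) -> merged; set of 10 now {0, 1, 3, 4, 5, 7, 8, 9, 10}
Set of 9: {0, 1, 3, 4, 5, 7, 8, 9, 10}; 2 is not a member.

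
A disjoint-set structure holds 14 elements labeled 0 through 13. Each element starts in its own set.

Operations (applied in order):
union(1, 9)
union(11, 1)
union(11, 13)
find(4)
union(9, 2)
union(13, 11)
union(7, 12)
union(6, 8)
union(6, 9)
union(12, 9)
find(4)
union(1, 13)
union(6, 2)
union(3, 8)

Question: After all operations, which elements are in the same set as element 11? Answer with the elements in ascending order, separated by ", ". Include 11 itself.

Answer: 1, 2, 3, 6, 7, 8, 9, 11, 12, 13

Derivation:
Step 1: union(1, 9) -> merged; set of 1 now {1, 9}
Step 2: union(11, 1) -> merged; set of 11 now {1, 9, 11}
Step 3: union(11, 13) -> merged; set of 11 now {1, 9, 11, 13}
Step 4: find(4) -> no change; set of 4 is {4}
Step 5: union(9, 2) -> merged; set of 9 now {1, 2, 9, 11, 13}
Step 6: union(13, 11) -> already same set; set of 13 now {1, 2, 9, 11, 13}
Step 7: union(7, 12) -> merged; set of 7 now {7, 12}
Step 8: union(6, 8) -> merged; set of 6 now {6, 8}
Step 9: union(6, 9) -> merged; set of 6 now {1, 2, 6, 8, 9, 11, 13}
Step 10: union(12, 9) -> merged; set of 12 now {1, 2, 6, 7, 8, 9, 11, 12, 13}
Step 11: find(4) -> no change; set of 4 is {4}
Step 12: union(1, 13) -> already same set; set of 1 now {1, 2, 6, 7, 8, 9, 11, 12, 13}
Step 13: union(6, 2) -> already same set; set of 6 now {1, 2, 6, 7, 8, 9, 11, 12, 13}
Step 14: union(3, 8) -> merged; set of 3 now {1, 2, 3, 6, 7, 8, 9, 11, 12, 13}
Component of 11: {1, 2, 3, 6, 7, 8, 9, 11, 12, 13}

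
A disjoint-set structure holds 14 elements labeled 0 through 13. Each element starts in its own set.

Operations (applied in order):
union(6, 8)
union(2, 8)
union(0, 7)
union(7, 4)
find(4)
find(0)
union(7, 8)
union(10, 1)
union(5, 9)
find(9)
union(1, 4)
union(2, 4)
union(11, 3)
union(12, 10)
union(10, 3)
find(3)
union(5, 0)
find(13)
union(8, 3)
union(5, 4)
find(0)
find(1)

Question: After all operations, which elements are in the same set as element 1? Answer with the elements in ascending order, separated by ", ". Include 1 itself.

Step 1: union(6, 8) -> merged; set of 6 now {6, 8}
Step 2: union(2, 8) -> merged; set of 2 now {2, 6, 8}
Step 3: union(0, 7) -> merged; set of 0 now {0, 7}
Step 4: union(7, 4) -> merged; set of 7 now {0, 4, 7}
Step 5: find(4) -> no change; set of 4 is {0, 4, 7}
Step 6: find(0) -> no change; set of 0 is {0, 4, 7}
Step 7: union(7, 8) -> merged; set of 7 now {0, 2, 4, 6, 7, 8}
Step 8: union(10, 1) -> merged; set of 10 now {1, 10}
Step 9: union(5, 9) -> merged; set of 5 now {5, 9}
Step 10: find(9) -> no change; set of 9 is {5, 9}
Step 11: union(1, 4) -> merged; set of 1 now {0, 1, 2, 4, 6, 7, 8, 10}
Step 12: union(2, 4) -> already same set; set of 2 now {0, 1, 2, 4, 6, 7, 8, 10}
Step 13: union(11, 3) -> merged; set of 11 now {3, 11}
Step 14: union(12, 10) -> merged; set of 12 now {0, 1, 2, 4, 6, 7, 8, 10, 12}
Step 15: union(10, 3) -> merged; set of 10 now {0, 1, 2, 3, 4, 6, 7, 8, 10, 11, 12}
Step 16: find(3) -> no change; set of 3 is {0, 1, 2, 3, 4, 6, 7, 8, 10, 11, 12}
Step 17: union(5, 0) -> merged; set of 5 now {0, 1, 2, 3, 4, 5, 6, 7, 8, 9, 10, 11, 12}
Step 18: find(13) -> no change; set of 13 is {13}
Step 19: union(8, 3) -> already same set; set of 8 now {0, 1, 2, 3, 4, 5, 6, 7, 8, 9, 10, 11, 12}
Step 20: union(5, 4) -> already same set; set of 5 now {0, 1, 2, 3, 4, 5, 6, 7, 8, 9, 10, 11, 12}
Step 21: find(0) -> no change; set of 0 is {0, 1, 2, 3, 4, 5, 6, 7, 8, 9, 10, 11, 12}
Step 22: find(1) -> no change; set of 1 is {0, 1, 2, 3, 4, 5, 6, 7, 8, 9, 10, 11, 12}
Component of 1: {0, 1, 2, 3, 4, 5, 6, 7, 8, 9, 10, 11, 12}

Answer: 0, 1, 2, 3, 4, 5, 6, 7, 8, 9, 10, 11, 12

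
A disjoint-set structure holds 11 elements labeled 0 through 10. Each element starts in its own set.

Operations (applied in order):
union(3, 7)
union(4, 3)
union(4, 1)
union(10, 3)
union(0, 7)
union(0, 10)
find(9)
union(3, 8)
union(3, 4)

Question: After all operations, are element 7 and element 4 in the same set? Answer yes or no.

Answer: yes

Derivation:
Step 1: union(3, 7) -> merged; set of 3 now {3, 7}
Step 2: union(4, 3) -> merged; set of 4 now {3, 4, 7}
Step 3: union(4, 1) -> merged; set of 4 now {1, 3, 4, 7}
Step 4: union(10, 3) -> merged; set of 10 now {1, 3, 4, 7, 10}
Step 5: union(0, 7) -> merged; set of 0 now {0, 1, 3, 4, 7, 10}
Step 6: union(0, 10) -> already same set; set of 0 now {0, 1, 3, 4, 7, 10}
Step 7: find(9) -> no change; set of 9 is {9}
Step 8: union(3, 8) -> merged; set of 3 now {0, 1, 3, 4, 7, 8, 10}
Step 9: union(3, 4) -> already same set; set of 3 now {0, 1, 3, 4, 7, 8, 10}
Set of 7: {0, 1, 3, 4, 7, 8, 10}; 4 is a member.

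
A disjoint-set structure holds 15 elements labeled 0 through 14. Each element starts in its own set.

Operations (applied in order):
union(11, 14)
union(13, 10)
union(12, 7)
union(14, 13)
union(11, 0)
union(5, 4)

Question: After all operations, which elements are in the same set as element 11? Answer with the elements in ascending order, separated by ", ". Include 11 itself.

Answer: 0, 10, 11, 13, 14

Derivation:
Step 1: union(11, 14) -> merged; set of 11 now {11, 14}
Step 2: union(13, 10) -> merged; set of 13 now {10, 13}
Step 3: union(12, 7) -> merged; set of 12 now {7, 12}
Step 4: union(14, 13) -> merged; set of 14 now {10, 11, 13, 14}
Step 5: union(11, 0) -> merged; set of 11 now {0, 10, 11, 13, 14}
Step 6: union(5, 4) -> merged; set of 5 now {4, 5}
Component of 11: {0, 10, 11, 13, 14}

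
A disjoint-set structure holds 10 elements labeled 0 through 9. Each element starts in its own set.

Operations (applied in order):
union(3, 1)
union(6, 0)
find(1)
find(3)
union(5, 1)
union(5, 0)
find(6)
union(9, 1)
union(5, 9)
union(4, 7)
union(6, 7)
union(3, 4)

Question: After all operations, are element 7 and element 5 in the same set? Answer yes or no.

Answer: yes

Derivation:
Step 1: union(3, 1) -> merged; set of 3 now {1, 3}
Step 2: union(6, 0) -> merged; set of 6 now {0, 6}
Step 3: find(1) -> no change; set of 1 is {1, 3}
Step 4: find(3) -> no change; set of 3 is {1, 3}
Step 5: union(5, 1) -> merged; set of 5 now {1, 3, 5}
Step 6: union(5, 0) -> merged; set of 5 now {0, 1, 3, 5, 6}
Step 7: find(6) -> no change; set of 6 is {0, 1, 3, 5, 6}
Step 8: union(9, 1) -> merged; set of 9 now {0, 1, 3, 5, 6, 9}
Step 9: union(5, 9) -> already same set; set of 5 now {0, 1, 3, 5, 6, 9}
Step 10: union(4, 7) -> merged; set of 4 now {4, 7}
Step 11: union(6, 7) -> merged; set of 6 now {0, 1, 3, 4, 5, 6, 7, 9}
Step 12: union(3, 4) -> already same set; set of 3 now {0, 1, 3, 4, 5, 6, 7, 9}
Set of 7: {0, 1, 3, 4, 5, 6, 7, 9}; 5 is a member.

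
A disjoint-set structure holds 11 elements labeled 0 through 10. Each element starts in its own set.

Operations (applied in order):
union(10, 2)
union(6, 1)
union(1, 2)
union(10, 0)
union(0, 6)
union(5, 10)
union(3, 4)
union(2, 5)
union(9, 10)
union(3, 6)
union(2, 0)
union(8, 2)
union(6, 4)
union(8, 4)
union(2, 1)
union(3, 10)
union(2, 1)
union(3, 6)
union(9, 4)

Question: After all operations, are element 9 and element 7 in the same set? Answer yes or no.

Answer: no

Derivation:
Step 1: union(10, 2) -> merged; set of 10 now {2, 10}
Step 2: union(6, 1) -> merged; set of 6 now {1, 6}
Step 3: union(1, 2) -> merged; set of 1 now {1, 2, 6, 10}
Step 4: union(10, 0) -> merged; set of 10 now {0, 1, 2, 6, 10}
Step 5: union(0, 6) -> already same set; set of 0 now {0, 1, 2, 6, 10}
Step 6: union(5, 10) -> merged; set of 5 now {0, 1, 2, 5, 6, 10}
Step 7: union(3, 4) -> merged; set of 3 now {3, 4}
Step 8: union(2, 5) -> already same set; set of 2 now {0, 1, 2, 5, 6, 10}
Step 9: union(9, 10) -> merged; set of 9 now {0, 1, 2, 5, 6, 9, 10}
Step 10: union(3, 6) -> merged; set of 3 now {0, 1, 2, 3, 4, 5, 6, 9, 10}
Step 11: union(2, 0) -> already same set; set of 2 now {0, 1, 2, 3, 4, 5, 6, 9, 10}
Step 12: union(8, 2) -> merged; set of 8 now {0, 1, 2, 3, 4, 5, 6, 8, 9, 10}
Step 13: union(6, 4) -> already same set; set of 6 now {0, 1, 2, 3, 4, 5, 6, 8, 9, 10}
Step 14: union(8, 4) -> already same set; set of 8 now {0, 1, 2, 3, 4, 5, 6, 8, 9, 10}
Step 15: union(2, 1) -> already same set; set of 2 now {0, 1, 2, 3, 4, 5, 6, 8, 9, 10}
Step 16: union(3, 10) -> already same set; set of 3 now {0, 1, 2, 3, 4, 5, 6, 8, 9, 10}
Step 17: union(2, 1) -> already same set; set of 2 now {0, 1, 2, 3, 4, 5, 6, 8, 9, 10}
Step 18: union(3, 6) -> already same set; set of 3 now {0, 1, 2, 3, 4, 5, 6, 8, 9, 10}
Step 19: union(9, 4) -> already same set; set of 9 now {0, 1, 2, 3, 4, 5, 6, 8, 9, 10}
Set of 9: {0, 1, 2, 3, 4, 5, 6, 8, 9, 10}; 7 is not a member.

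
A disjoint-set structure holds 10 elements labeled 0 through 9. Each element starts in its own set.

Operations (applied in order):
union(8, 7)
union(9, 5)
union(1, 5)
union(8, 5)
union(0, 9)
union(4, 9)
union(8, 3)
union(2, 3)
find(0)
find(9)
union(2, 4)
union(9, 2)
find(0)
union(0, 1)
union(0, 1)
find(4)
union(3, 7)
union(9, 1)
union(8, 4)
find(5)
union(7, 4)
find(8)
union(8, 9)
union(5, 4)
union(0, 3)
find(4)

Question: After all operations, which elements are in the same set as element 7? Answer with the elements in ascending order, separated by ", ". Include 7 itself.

Answer: 0, 1, 2, 3, 4, 5, 7, 8, 9

Derivation:
Step 1: union(8, 7) -> merged; set of 8 now {7, 8}
Step 2: union(9, 5) -> merged; set of 9 now {5, 9}
Step 3: union(1, 5) -> merged; set of 1 now {1, 5, 9}
Step 4: union(8, 5) -> merged; set of 8 now {1, 5, 7, 8, 9}
Step 5: union(0, 9) -> merged; set of 0 now {0, 1, 5, 7, 8, 9}
Step 6: union(4, 9) -> merged; set of 4 now {0, 1, 4, 5, 7, 8, 9}
Step 7: union(8, 3) -> merged; set of 8 now {0, 1, 3, 4, 5, 7, 8, 9}
Step 8: union(2, 3) -> merged; set of 2 now {0, 1, 2, 3, 4, 5, 7, 8, 9}
Step 9: find(0) -> no change; set of 0 is {0, 1, 2, 3, 4, 5, 7, 8, 9}
Step 10: find(9) -> no change; set of 9 is {0, 1, 2, 3, 4, 5, 7, 8, 9}
Step 11: union(2, 4) -> already same set; set of 2 now {0, 1, 2, 3, 4, 5, 7, 8, 9}
Step 12: union(9, 2) -> already same set; set of 9 now {0, 1, 2, 3, 4, 5, 7, 8, 9}
Step 13: find(0) -> no change; set of 0 is {0, 1, 2, 3, 4, 5, 7, 8, 9}
Step 14: union(0, 1) -> already same set; set of 0 now {0, 1, 2, 3, 4, 5, 7, 8, 9}
Step 15: union(0, 1) -> already same set; set of 0 now {0, 1, 2, 3, 4, 5, 7, 8, 9}
Step 16: find(4) -> no change; set of 4 is {0, 1, 2, 3, 4, 5, 7, 8, 9}
Step 17: union(3, 7) -> already same set; set of 3 now {0, 1, 2, 3, 4, 5, 7, 8, 9}
Step 18: union(9, 1) -> already same set; set of 9 now {0, 1, 2, 3, 4, 5, 7, 8, 9}
Step 19: union(8, 4) -> already same set; set of 8 now {0, 1, 2, 3, 4, 5, 7, 8, 9}
Step 20: find(5) -> no change; set of 5 is {0, 1, 2, 3, 4, 5, 7, 8, 9}
Step 21: union(7, 4) -> already same set; set of 7 now {0, 1, 2, 3, 4, 5, 7, 8, 9}
Step 22: find(8) -> no change; set of 8 is {0, 1, 2, 3, 4, 5, 7, 8, 9}
Step 23: union(8, 9) -> already same set; set of 8 now {0, 1, 2, 3, 4, 5, 7, 8, 9}
Step 24: union(5, 4) -> already same set; set of 5 now {0, 1, 2, 3, 4, 5, 7, 8, 9}
Step 25: union(0, 3) -> already same set; set of 0 now {0, 1, 2, 3, 4, 5, 7, 8, 9}
Step 26: find(4) -> no change; set of 4 is {0, 1, 2, 3, 4, 5, 7, 8, 9}
Component of 7: {0, 1, 2, 3, 4, 5, 7, 8, 9}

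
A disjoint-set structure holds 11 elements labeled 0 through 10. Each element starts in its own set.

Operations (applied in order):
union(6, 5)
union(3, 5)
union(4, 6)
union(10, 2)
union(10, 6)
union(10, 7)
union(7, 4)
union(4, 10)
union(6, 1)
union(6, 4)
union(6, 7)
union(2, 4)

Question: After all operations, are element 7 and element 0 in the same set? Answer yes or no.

Answer: no

Derivation:
Step 1: union(6, 5) -> merged; set of 6 now {5, 6}
Step 2: union(3, 5) -> merged; set of 3 now {3, 5, 6}
Step 3: union(4, 6) -> merged; set of 4 now {3, 4, 5, 6}
Step 4: union(10, 2) -> merged; set of 10 now {2, 10}
Step 5: union(10, 6) -> merged; set of 10 now {2, 3, 4, 5, 6, 10}
Step 6: union(10, 7) -> merged; set of 10 now {2, 3, 4, 5, 6, 7, 10}
Step 7: union(7, 4) -> already same set; set of 7 now {2, 3, 4, 5, 6, 7, 10}
Step 8: union(4, 10) -> already same set; set of 4 now {2, 3, 4, 5, 6, 7, 10}
Step 9: union(6, 1) -> merged; set of 6 now {1, 2, 3, 4, 5, 6, 7, 10}
Step 10: union(6, 4) -> already same set; set of 6 now {1, 2, 3, 4, 5, 6, 7, 10}
Step 11: union(6, 7) -> already same set; set of 6 now {1, 2, 3, 4, 5, 6, 7, 10}
Step 12: union(2, 4) -> already same set; set of 2 now {1, 2, 3, 4, 5, 6, 7, 10}
Set of 7: {1, 2, 3, 4, 5, 6, 7, 10}; 0 is not a member.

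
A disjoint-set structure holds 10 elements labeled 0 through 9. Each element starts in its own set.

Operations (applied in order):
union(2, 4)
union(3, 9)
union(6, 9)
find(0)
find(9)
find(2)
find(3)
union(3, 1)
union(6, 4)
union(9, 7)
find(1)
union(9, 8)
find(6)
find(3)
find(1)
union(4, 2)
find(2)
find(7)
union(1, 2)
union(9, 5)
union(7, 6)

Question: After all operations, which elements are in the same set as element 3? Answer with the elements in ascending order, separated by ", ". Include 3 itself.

Step 1: union(2, 4) -> merged; set of 2 now {2, 4}
Step 2: union(3, 9) -> merged; set of 3 now {3, 9}
Step 3: union(6, 9) -> merged; set of 6 now {3, 6, 9}
Step 4: find(0) -> no change; set of 0 is {0}
Step 5: find(9) -> no change; set of 9 is {3, 6, 9}
Step 6: find(2) -> no change; set of 2 is {2, 4}
Step 7: find(3) -> no change; set of 3 is {3, 6, 9}
Step 8: union(3, 1) -> merged; set of 3 now {1, 3, 6, 9}
Step 9: union(6, 4) -> merged; set of 6 now {1, 2, 3, 4, 6, 9}
Step 10: union(9, 7) -> merged; set of 9 now {1, 2, 3, 4, 6, 7, 9}
Step 11: find(1) -> no change; set of 1 is {1, 2, 3, 4, 6, 7, 9}
Step 12: union(9, 8) -> merged; set of 9 now {1, 2, 3, 4, 6, 7, 8, 9}
Step 13: find(6) -> no change; set of 6 is {1, 2, 3, 4, 6, 7, 8, 9}
Step 14: find(3) -> no change; set of 3 is {1, 2, 3, 4, 6, 7, 8, 9}
Step 15: find(1) -> no change; set of 1 is {1, 2, 3, 4, 6, 7, 8, 9}
Step 16: union(4, 2) -> already same set; set of 4 now {1, 2, 3, 4, 6, 7, 8, 9}
Step 17: find(2) -> no change; set of 2 is {1, 2, 3, 4, 6, 7, 8, 9}
Step 18: find(7) -> no change; set of 7 is {1, 2, 3, 4, 6, 7, 8, 9}
Step 19: union(1, 2) -> already same set; set of 1 now {1, 2, 3, 4, 6, 7, 8, 9}
Step 20: union(9, 5) -> merged; set of 9 now {1, 2, 3, 4, 5, 6, 7, 8, 9}
Step 21: union(7, 6) -> already same set; set of 7 now {1, 2, 3, 4, 5, 6, 7, 8, 9}
Component of 3: {1, 2, 3, 4, 5, 6, 7, 8, 9}

Answer: 1, 2, 3, 4, 5, 6, 7, 8, 9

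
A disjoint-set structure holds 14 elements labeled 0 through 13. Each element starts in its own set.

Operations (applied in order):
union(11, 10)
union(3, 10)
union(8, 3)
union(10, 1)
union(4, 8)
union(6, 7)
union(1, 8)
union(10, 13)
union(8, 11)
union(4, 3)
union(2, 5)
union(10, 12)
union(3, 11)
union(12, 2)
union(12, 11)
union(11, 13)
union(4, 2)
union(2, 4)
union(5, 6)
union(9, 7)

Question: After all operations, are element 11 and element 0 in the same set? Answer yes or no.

Answer: no

Derivation:
Step 1: union(11, 10) -> merged; set of 11 now {10, 11}
Step 2: union(3, 10) -> merged; set of 3 now {3, 10, 11}
Step 3: union(8, 3) -> merged; set of 8 now {3, 8, 10, 11}
Step 4: union(10, 1) -> merged; set of 10 now {1, 3, 8, 10, 11}
Step 5: union(4, 8) -> merged; set of 4 now {1, 3, 4, 8, 10, 11}
Step 6: union(6, 7) -> merged; set of 6 now {6, 7}
Step 7: union(1, 8) -> already same set; set of 1 now {1, 3, 4, 8, 10, 11}
Step 8: union(10, 13) -> merged; set of 10 now {1, 3, 4, 8, 10, 11, 13}
Step 9: union(8, 11) -> already same set; set of 8 now {1, 3, 4, 8, 10, 11, 13}
Step 10: union(4, 3) -> already same set; set of 4 now {1, 3, 4, 8, 10, 11, 13}
Step 11: union(2, 5) -> merged; set of 2 now {2, 5}
Step 12: union(10, 12) -> merged; set of 10 now {1, 3, 4, 8, 10, 11, 12, 13}
Step 13: union(3, 11) -> already same set; set of 3 now {1, 3, 4, 8, 10, 11, 12, 13}
Step 14: union(12, 2) -> merged; set of 12 now {1, 2, 3, 4, 5, 8, 10, 11, 12, 13}
Step 15: union(12, 11) -> already same set; set of 12 now {1, 2, 3, 4, 5, 8, 10, 11, 12, 13}
Step 16: union(11, 13) -> already same set; set of 11 now {1, 2, 3, 4, 5, 8, 10, 11, 12, 13}
Step 17: union(4, 2) -> already same set; set of 4 now {1, 2, 3, 4, 5, 8, 10, 11, 12, 13}
Step 18: union(2, 4) -> already same set; set of 2 now {1, 2, 3, 4, 5, 8, 10, 11, 12, 13}
Step 19: union(5, 6) -> merged; set of 5 now {1, 2, 3, 4, 5, 6, 7, 8, 10, 11, 12, 13}
Step 20: union(9, 7) -> merged; set of 9 now {1, 2, 3, 4, 5, 6, 7, 8, 9, 10, 11, 12, 13}
Set of 11: {1, 2, 3, 4, 5, 6, 7, 8, 9, 10, 11, 12, 13}; 0 is not a member.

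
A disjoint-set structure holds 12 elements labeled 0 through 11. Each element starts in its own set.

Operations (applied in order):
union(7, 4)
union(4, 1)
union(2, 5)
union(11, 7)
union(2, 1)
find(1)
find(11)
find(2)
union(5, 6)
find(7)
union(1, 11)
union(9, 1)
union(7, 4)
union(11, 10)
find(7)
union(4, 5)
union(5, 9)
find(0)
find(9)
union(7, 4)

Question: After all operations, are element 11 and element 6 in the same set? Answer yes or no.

Answer: yes

Derivation:
Step 1: union(7, 4) -> merged; set of 7 now {4, 7}
Step 2: union(4, 1) -> merged; set of 4 now {1, 4, 7}
Step 3: union(2, 5) -> merged; set of 2 now {2, 5}
Step 4: union(11, 7) -> merged; set of 11 now {1, 4, 7, 11}
Step 5: union(2, 1) -> merged; set of 2 now {1, 2, 4, 5, 7, 11}
Step 6: find(1) -> no change; set of 1 is {1, 2, 4, 5, 7, 11}
Step 7: find(11) -> no change; set of 11 is {1, 2, 4, 5, 7, 11}
Step 8: find(2) -> no change; set of 2 is {1, 2, 4, 5, 7, 11}
Step 9: union(5, 6) -> merged; set of 5 now {1, 2, 4, 5, 6, 7, 11}
Step 10: find(7) -> no change; set of 7 is {1, 2, 4, 5, 6, 7, 11}
Step 11: union(1, 11) -> already same set; set of 1 now {1, 2, 4, 5, 6, 7, 11}
Step 12: union(9, 1) -> merged; set of 9 now {1, 2, 4, 5, 6, 7, 9, 11}
Step 13: union(7, 4) -> already same set; set of 7 now {1, 2, 4, 5, 6, 7, 9, 11}
Step 14: union(11, 10) -> merged; set of 11 now {1, 2, 4, 5, 6, 7, 9, 10, 11}
Step 15: find(7) -> no change; set of 7 is {1, 2, 4, 5, 6, 7, 9, 10, 11}
Step 16: union(4, 5) -> already same set; set of 4 now {1, 2, 4, 5, 6, 7, 9, 10, 11}
Step 17: union(5, 9) -> already same set; set of 5 now {1, 2, 4, 5, 6, 7, 9, 10, 11}
Step 18: find(0) -> no change; set of 0 is {0}
Step 19: find(9) -> no change; set of 9 is {1, 2, 4, 5, 6, 7, 9, 10, 11}
Step 20: union(7, 4) -> already same set; set of 7 now {1, 2, 4, 5, 6, 7, 9, 10, 11}
Set of 11: {1, 2, 4, 5, 6, 7, 9, 10, 11}; 6 is a member.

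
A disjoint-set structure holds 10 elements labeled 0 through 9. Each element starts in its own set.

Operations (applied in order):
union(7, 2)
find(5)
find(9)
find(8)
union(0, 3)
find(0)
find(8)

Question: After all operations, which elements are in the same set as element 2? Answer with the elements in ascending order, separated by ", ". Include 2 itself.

Answer: 2, 7

Derivation:
Step 1: union(7, 2) -> merged; set of 7 now {2, 7}
Step 2: find(5) -> no change; set of 5 is {5}
Step 3: find(9) -> no change; set of 9 is {9}
Step 4: find(8) -> no change; set of 8 is {8}
Step 5: union(0, 3) -> merged; set of 0 now {0, 3}
Step 6: find(0) -> no change; set of 0 is {0, 3}
Step 7: find(8) -> no change; set of 8 is {8}
Component of 2: {2, 7}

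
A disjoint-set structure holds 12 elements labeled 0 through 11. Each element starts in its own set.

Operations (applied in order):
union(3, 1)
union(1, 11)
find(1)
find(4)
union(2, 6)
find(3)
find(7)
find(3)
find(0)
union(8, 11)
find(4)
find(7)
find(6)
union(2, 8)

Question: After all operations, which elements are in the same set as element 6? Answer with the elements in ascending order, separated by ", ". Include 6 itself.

Step 1: union(3, 1) -> merged; set of 3 now {1, 3}
Step 2: union(1, 11) -> merged; set of 1 now {1, 3, 11}
Step 3: find(1) -> no change; set of 1 is {1, 3, 11}
Step 4: find(4) -> no change; set of 4 is {4}
Step 5: union(2, 6) -> merged; set of 2 now {2, 6}
Step 6: find(3) -> no change; set of 3 is {1, 3, 11}
Step 7: find(7) -> no change; set of 7 is {7}
Step 8: find(3) -> no change; set of 3 is {1, 3, 11}
Step 9: find(0) -> no change; set of 0 is {0}
Step 10: union(8, 11) -> merged; set of 8 now {1, 3, 8, 11}
Step 11: find(4) -> no change; set of 4 is {4}
Step 12: find(7) -> no change; set of 7 is {7}
Step 13: find(6) -> no change; set of 6 is {2, 6}
Step 14: union(2, 8) -> merged; set of 2 now {1, 2, 3, 6, 8, 11}
Component of 6: {1, 2, 3, 6, 8, 11}

Answer: 1, 2, 3, 6, 8, 11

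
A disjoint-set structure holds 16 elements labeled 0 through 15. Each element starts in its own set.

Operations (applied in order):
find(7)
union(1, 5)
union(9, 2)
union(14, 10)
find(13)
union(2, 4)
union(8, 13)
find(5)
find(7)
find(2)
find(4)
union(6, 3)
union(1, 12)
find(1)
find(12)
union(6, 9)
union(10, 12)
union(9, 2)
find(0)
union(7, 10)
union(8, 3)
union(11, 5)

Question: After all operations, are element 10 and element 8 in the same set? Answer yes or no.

Step 1: find(7) -> no change; set of 7 is {7}
Step 2: union(1, 5) -> merged; set of 1 now {1, 5}
Step 3: union(9, 2) -> merged; set of 9 now {2, 9}
Step 4: union(14, 10) -> merged; set of 14 now {10, 14}
Step 5: find(13) -> no change; set of 13 is {13}
Step 6: union(2, 4) -> merged; set of 2 now {2, 4, 9}
Step 7: union(8, 13) -> merged; set of 8 now {8, 13}
Step 8: find(5) -> no change; set of 5 is {1, 5}
Step 9: find(7) -> no change; set of 7 is {7}
Step 10: find(2) -> no change; set of 2 is {2, 4, 9}
Step 11: find(4) -> no change; set of 4 is {2, 4, 9}
Step 12: union(6, 3) -> merged; set of 6 now {3, 6}
Step 13: union(1, 12) -> merged; set of 1 now {1, 5, 12}
Step 14: find(1) -> no change; set of 1 is {1, 5, 12}
Step 15: find(12) -> no change; set of 12 is {1, 5, 12}
Step 16: union(6, 9) -> merged; set of 6 now {2, 3, 4, 6, 9}
Step 17: union(10, 12) -> merged; set of 10 now {1, 5, 10, 12, 14}
Step 18: union(9, 2) -> already same set; set of 9 now {2, 3, 4, 6, 9}
Step 19: find(0) -> no change; set of 0 is {0}
Step 20: union(7, 10) -> merged; set of 7 now {1, 5, 7, 10, 12, 14}
Step 21: union(8, 3) -> merged; set of 8 now {2, 3, 4, 6, 8, 9, 13}
Step 22: union(11, 5) -> merged; set of 11 now {1, 5, 7, 10, 11, 12, 14}
Set of 10: {1, 5, 7, 10, 11, 12, 14}; 8 is not a member.

Answer: no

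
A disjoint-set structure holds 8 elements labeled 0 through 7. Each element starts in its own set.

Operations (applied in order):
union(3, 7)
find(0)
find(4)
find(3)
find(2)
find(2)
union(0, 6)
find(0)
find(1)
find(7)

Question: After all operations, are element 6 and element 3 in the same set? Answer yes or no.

Step 1: union(3, 7) -> merged; set of 3 now {3, 7}
Step 2: find(0) -> no change; set of 0 is {0}
Step 3: find(4) -> no change; set of 4 is {4}
Step 4: find(3) -> no change; set of 3 is {3, 7}
Step 5: find(2) -> no change; set of 2 is {2}
Step 6: find(2) -> no change; set of 2 is {2}
Step 7: union(0, 6) -> merged; set of 0 now {0, 6}
Step 8: find(0) -> no change; set of 0 is {0, 6}
Step 9: find(1) -> no change; set of 1 is {1}
Step 10: find(7) -> no change; set of 7 is {3, 7}
Set of 6: {0, 6}; 3 is not a member.

Answer: no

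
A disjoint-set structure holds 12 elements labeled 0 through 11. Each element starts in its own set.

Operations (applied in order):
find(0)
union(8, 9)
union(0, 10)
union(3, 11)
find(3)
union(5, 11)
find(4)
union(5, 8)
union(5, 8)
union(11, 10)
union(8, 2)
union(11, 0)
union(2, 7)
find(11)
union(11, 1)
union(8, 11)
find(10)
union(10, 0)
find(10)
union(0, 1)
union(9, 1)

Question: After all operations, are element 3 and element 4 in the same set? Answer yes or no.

Step 1: find(0) -> no change; set of 0 is {0}
Step 2: union(8, 9) -> merged; set of 8 now {8, 9}
Step 3: union(0, 10) -> merged; set of 0 now {0, 10}
Step 4: union(3, 11) -> merged; set of 3 now {3, 11}
Step 5: find(3) -> no change; set of 3 is {3, 11}
Step 6: union(5, 11) -> merged; set of 5 now {3, 5, 11}
Step 7: find(4) -> no change; set of 4 is {4}
Step 8: union(5, 8) -> merged; set of 5 now {3, 5, 8, 9, 11}
Step 9: union(5, 8) -> already same set; set of 5 now {3, 5, 8, 9, 11}
Step 10: union(11, 10) -> merged; set of 11 now {0, 3, 5, 8, 9, 10, 11}
Step 11: union(8, 2) -> merged; set of 8 now {0, 2, 3, 5, 8, 9, 10, 11}
Step 12: union(11, 0) -> already same set; set of 11 now {0, 2, 3, 5, 8, 9, 10, 11}
Step 13: union(2, 7) -> merged; set of 2 now {0, 2, 3, 5, 7, 8, 9, 10, 11}
Step 14: find(11) -> no change; set of 11 is {0, 2, 3, 5, 7, 8, 9, 10, 11}
Step 15: union(11, 1) -> merged; set of 11 now {0, 1, 2, 3, 5, 7, 8, 9, 10, 11}
Step 16: union(8, 11) -> already same set; set of 8 now {0, 1, 2, 3, 5, 7, 8, 9, 10, 11}
Step 17: find(10) -> no change; set of 10 is {0, 1, 2, 3, 5, 7, 8, 9, 10, 11}
Step 18: union(10, 0) -> already same set; set of 10 now {0, 1, 2, 3, 5, 7, 8, 9, 10, 11}
Step 19: find(10) -> no change; set of 10 is {0, 1, 2, 3, 5, 7, 8, 9, 10, 11}
Step 20: union(0, 1) -> already same set; set of 0 now {0, 1, 2, 3, 5, 7, 8, 9, 10, 11}
Step 21: union(9, 1) -> already same set; set of 9 now {0, 1, 2, 3, 5, 7, 8, 9, 10, 11}
Set of 3: {0, 1, 2, 3, 5, 7, 8, 9, 10, 11}; 4 is not a member.

Answer: no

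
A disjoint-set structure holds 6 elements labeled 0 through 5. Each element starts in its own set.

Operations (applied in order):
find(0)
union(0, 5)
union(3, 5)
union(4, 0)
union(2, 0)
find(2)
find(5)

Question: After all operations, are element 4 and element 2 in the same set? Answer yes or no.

Step 1: find(0) -> no change; set of 0 is {0}
Step 2: union(0, 5) -> merged; set of 0 now {0, 5}
Step 3: union(3, 5) -> merged; set of 3 now {0, 3, 5}
Step 4: union(4, 0) -> merged; set of 4 now {0, 3, 4, 5}
Step 5: union(2, 0) -> merged; set of 2 now {0, 2, 3, 4, 5}
Step 6: find(2) -> no change; set of 2 is {0, 2, 3, 4, 5}
Step 7: find(5) -> no change; set of 5 is {0, 2, 3, 4, 5}
Set of 4: {0, 2, 3, 4, 5}; 2 is a member.

Answer: yes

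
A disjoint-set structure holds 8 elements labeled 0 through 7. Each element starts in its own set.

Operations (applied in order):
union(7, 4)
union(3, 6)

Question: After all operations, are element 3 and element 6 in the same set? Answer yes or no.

Answer: yes

Derivation:
Step 1: union(7, 4) -> merged; set of 7 now {4, 7}
Step 2: union(3, 6) -> merged; set of 3 now {3, 6}
Set of 3: {3, 6}; 6 is a member.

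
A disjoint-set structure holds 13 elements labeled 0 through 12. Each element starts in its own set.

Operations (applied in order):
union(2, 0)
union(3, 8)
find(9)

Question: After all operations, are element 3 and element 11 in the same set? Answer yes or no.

Step 1: union(2, 0) -> merged; set of 2 now {0, 2}
Step 2: union(3, 8) -> merged; set of 3 now {3, 8}
Step 3: find(9) -> no change; set of 9 is {9}
Set of 3: {3, 8}; 11 is not a member.

Answer: no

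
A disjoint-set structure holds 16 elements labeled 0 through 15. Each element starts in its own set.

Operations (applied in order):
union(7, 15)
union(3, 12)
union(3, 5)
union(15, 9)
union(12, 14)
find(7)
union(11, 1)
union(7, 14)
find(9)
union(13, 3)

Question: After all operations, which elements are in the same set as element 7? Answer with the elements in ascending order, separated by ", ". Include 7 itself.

Answer: 3, 5, 7, 9, 12, 13, 14, 15

Derivation:
Step 1: union(7, 15) -> merged; set of 7 now {7, 15}
Step 2: union(3, 12) -> merged; set of 3 now {3, 12}
Step 3: union(3, 5) -> merged; set of 3 now {3, 5, 12}
Step 4: union(15, 9) -> merged; set of 15 now {7, 9, 15}
Step 5: union(12, 14) -> merged; set of 12 now {3, 5, 12, 14}
Step 6: find(7) -> no change; set of 7 is {7, 9, 15}
Step 7: union(11, 1) -> merged; set of 11 now {1, 11}
Step 8: union(7, 14) -> merged; set of 7 now {3, 5, 7, 9, 12, 14, 15}
Step 9: find(9) -> no change; set of 9 is {3, 5, 7, 9, 12, 14, 15}
Step 10: union(13, 3) -> merged; set of 13 now {3, 5, 7, 9, 12, 13, 14, 15}
Component of 7: {3, 5, 7, 9, 12, 13, 14, 15}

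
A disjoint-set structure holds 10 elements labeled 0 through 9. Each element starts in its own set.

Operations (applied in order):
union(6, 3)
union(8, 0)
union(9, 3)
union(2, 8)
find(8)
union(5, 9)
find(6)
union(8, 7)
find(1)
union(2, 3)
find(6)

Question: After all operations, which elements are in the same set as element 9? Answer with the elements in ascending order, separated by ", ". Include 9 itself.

Step 1: union(6, 3) -> merged; set of 6 now {3, 6}
Step 2: union(8, 0) -> merged; set of 8 now {0, 8}
Step 3: union(9, 3) -> merged; set of 9 now {3, 6, 9}
Step 4: union(2, 8) -> merged; set of 2 now {0, 2, 8}
Step 5: find(8) -> no change; set of 8 is {0, 2, 8}
Step 6: union(5, 9) -> merged; set of 5 now {3, 5, 6, 9}
Step 7: find(6) -> no change; set of 6 is {3, 5, 6, 9}
Step 8: union(8, 7) -> merged; set of 8 now {0, 2, 7, 8}
Step 9: find(1) -> no change; set of 1 is {1}
Step 10: union(2, 3) -> merged; set of 2 now {0, 2, 3, 5, 6, 7, 8, 9}
Step 11: find(6) -> no change; set of 6 is {0, 2, 3, 5, 6, 7, 8, 9}
Component of 9: {0, 2, 3, 5, 6, 7, 8, 9}

Answer: 0, 2, 3, 5, 6, 7, 8, 9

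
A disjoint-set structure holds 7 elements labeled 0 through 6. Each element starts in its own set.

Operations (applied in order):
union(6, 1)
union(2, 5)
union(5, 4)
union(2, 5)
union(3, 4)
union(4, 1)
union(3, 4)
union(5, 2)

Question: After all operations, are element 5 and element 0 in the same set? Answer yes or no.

Step 1: union(6, 1) -> merged; set of 6 now {1, 6}
Step 2: union(2, 5) -> merged; set of 2 now {2, 5}
Step 3: union(5, 4) -> merged; set of 5 now {2, 4, 5}
Step 4: union(2, 5) -> already same set; set of 2 now {2, 4, 5}
Step 5: union(3, 4) -> merged; set of 3 now {2, 3, 4, 5}
Step 6: union(4, 1) -> merged; set of 4 now {1, 2, 3, 4, 5, 6}
Step 7: union(3, 4) -> already same set; set of 3 now {1, 2, 3, 4, 5, 6}
Step 8: union(5, 2) -> already same set; set of 5 now {1, 2, 3, 4, 5, 6}
Set of 5: {1, 2, 3, 4, 5, 6}; 0 is not a member.

Answer: no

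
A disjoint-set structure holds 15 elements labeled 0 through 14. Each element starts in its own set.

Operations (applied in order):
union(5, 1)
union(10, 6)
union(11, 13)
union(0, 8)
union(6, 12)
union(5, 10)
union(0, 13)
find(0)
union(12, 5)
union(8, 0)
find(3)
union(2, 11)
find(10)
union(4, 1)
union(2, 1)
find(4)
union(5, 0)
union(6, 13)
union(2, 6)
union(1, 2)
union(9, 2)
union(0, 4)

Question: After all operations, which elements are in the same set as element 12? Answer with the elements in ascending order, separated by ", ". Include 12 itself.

Step 1: union(5, 1) -> merged; set of 5 now {1, 5}
Step 2: union(10, 6) -> merged; set of 10 now {6, 10}
Step 3: union(11, 13) -> merged; set of 11 now {11, 13}
Step 4: union(0, 8) -> merged; set of 0 now {0, 8}
Step 5: union(6, 12) -> merged; set of 6 now {6, 10, 12}
Step 6: union(5, 10) -> merged; set of 5 now {1, 5, 6, 10, 12}
Step 7: union(0, 13) -> merged; set of 0 now {0, 8, 11, 13}
Step 8: find(0) -> no change; set of 0 is {0, 8, 11, 13}
Step 9: union(12, 5) -> already same set; set of 12 now {1, 5, 6, 10, 12}
Step 10: union(8, 0) -> already same set; set of 8 now {0, 8, 11, 13}
Step 11: find(3) -> no change; set of 3 is {3}
Step 12: union(2, 11) -> merged; set of 2 now {0, 2, 8, 11, 13}
Step 13: find(10) -> no change; set of 10 is {1, 5, 6, 10, 12}
Step 14: union(4, 1) -> merged; set of 4 now {1, 4, 5, 6, 10, 12}
Step 15: union(2, 1) -> merged; set of 2 now {0, 1, 2, 4, 5, 6, 8, 10, 11, 12, 13}
Step 16: find(4) -> no change; set of 4 is {0, 1, 2, 4, 5, 6, 8, 10, 11, 12, 13}
Step 17: union(5, 0) -> already same set; set of 5 now {0, 1, 2, 4, 5, 6, 8, 10, 11, 12, 13}
Step 18: union(6, 13) -> already same set; set of 6 now {0, 1, 2, 4, 5, 6, 8, 10, 11, 12, 13}
Step 19: union(2, 6) -> already same set; set of 2 now {0, 1, 2, 4, 5, 6, 8, 10, 11, 12, 13}
Step 20: union(1, 2) -> already same set; set of 1 now {0, 1, 2, 4, 5, 6, 8, 10, 11, 12, 13}
Step 21: union(9, 2) -> merged; set of 9 now {0, 1, 2, 4, 5, 6, 8, 9, 10, 11, 12, 13}
Step 22: union(0, 4) -> already same set; set of 0 now {0, 1, 2, 4, 5, 6, 8, 9, 10, 11, 12, 13}
Component of 12: {0, 1, 2, 4, 5, 6, 8, 9, 10, 11, 12, 13}

Answer: 0, 1, 2, 4, 5, 6, 8, 9, 10, 11, 12, 13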